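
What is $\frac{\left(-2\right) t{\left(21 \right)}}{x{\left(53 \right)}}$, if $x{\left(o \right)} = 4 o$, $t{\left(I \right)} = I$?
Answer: $- \frac{21}{106} \approx -0.19811$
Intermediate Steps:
$\frac{\left(-2\right) t{\left(21 \right)}}{x{\left(53 \right)}} = \frac{\left(-2\right) 21}{4 \cdot 53} = - \frac{42}{212} = \left(-42\right) \frac{1}{212} = - \frac{21}{106}$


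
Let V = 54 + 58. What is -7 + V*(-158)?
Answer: -17703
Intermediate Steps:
V = 112
-7 + V*(-158) = -7 + 112*(-158) = -7 - 17696 = -17703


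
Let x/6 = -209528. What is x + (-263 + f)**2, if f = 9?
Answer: -1192652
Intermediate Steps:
x = -1257168 (x = 6*(-209528) = -1257168)
x + (-263 + f)**2 = -1257168 + (-263 + 9)**2 = -1257168 + (-254)**2 = -1257168 + 64516 = -1192652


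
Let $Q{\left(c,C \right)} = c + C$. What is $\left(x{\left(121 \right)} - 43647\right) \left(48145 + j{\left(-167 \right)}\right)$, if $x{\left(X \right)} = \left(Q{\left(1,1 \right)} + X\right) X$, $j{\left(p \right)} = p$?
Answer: $-1380039192$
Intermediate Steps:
$Q{\left(c,C \right)} = C + c$
$x{\left(X \right)} = X \left(2 + X\right)$ ($x{\left(X \right)} = \left(\left(1 + 1\right) + X\right) X = \left(2 + X\right) X = X \left(2 + X\right)$)
$\left(x{\left(121 \right)} - 43647\right) \left(48145 + j{\left(-167 \right)}\right) = \left(121 \left(2 + 121\right) - 43647\right) \left(48145 - 167\right) = \left(121 \cdot 123 - 43647\right) 47978 = \left(14883 - 43647\right) 47978 = \left(-28764\right) 47978 = -1380039192$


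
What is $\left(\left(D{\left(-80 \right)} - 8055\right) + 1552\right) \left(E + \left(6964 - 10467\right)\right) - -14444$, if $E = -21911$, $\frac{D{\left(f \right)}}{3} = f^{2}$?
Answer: $-322667114$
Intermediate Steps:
$D{\left(f \right)} = 3 f^{2}$
$\left(\left(D{\left(-80 \right)} - 8055\right) + 1552\right) \left(E + \left(6964 - 10467\right)\right) - -14444 = \left(\left(3 \left(-80\right)^{2} - 8055\right) + 1552\right) \left(-21911 + \left(6964 - 10467\right)\right) - -14444 = \left(\left(3 \cdot 6400 - 8055\right) + 1552\right) \left(-21911 + \left(6964 - 10467\right)\right) + 14444 = \left(\left(19200 - 8055\right) + 1552\right) \left(-21911 - 3503\right) + 14444 = \left(11145 + 1552\right) \left(-25414\right) + 14444 = 12697 \left(-25414\right) + 14444 = -322681558 + 14444 = -322667114$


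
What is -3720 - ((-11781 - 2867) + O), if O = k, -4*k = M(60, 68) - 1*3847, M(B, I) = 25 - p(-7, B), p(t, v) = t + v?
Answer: 39837/4 ≈ 9959.3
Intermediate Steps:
M(B, I) = 32 - B (M(B, I) = 25 - (-7 + B) = 25 + (7 - B) = 32 - B)
k = 3875/4 (k = -((32 - 1*60) - 1*3847)/4 = -((32 - 60) - 3847)/4 = -(-28 - 3847)/4 = -¼*(-3875) = 3875/4 ≈ 968.75)
O = 3875/4 ≈ 968.75
-3720 - ((-11781 - 2867) + O) = -3720 - ((-11781 - 2867) + 3875/4) = -3720 - (-14648 + 3875/4) = -3720 - 1*(-54717/4) = -3720 + 54717/4 = 39837/4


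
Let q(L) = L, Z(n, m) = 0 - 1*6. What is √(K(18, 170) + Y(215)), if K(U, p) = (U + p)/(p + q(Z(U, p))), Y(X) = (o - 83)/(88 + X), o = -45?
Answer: 23*√211191/12423 ≈ 0.85082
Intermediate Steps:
Z(n, m) = -6 (Z(n, m) = 0 - 6 = -6)
Y(X) = -128/(88 + X) (Y(X) = (-45 - 83)/(88 + X) = -128/(88 + X))
K(U, p) = (U + p)/(-6 + p) (K(U, p) = (U + p)/(p - 6) = (U + p)/(-6 + p))
√(K(18, 170) + Y(215)) = √((18 + 170)/(-6 + 170) - 128/(88 + 215)) = √(188/164 - 128/303) = √((1/164)*188 - 128*1/303) = √(47/41 - 128/303) = √(8993/12423) = 23*√211191/12423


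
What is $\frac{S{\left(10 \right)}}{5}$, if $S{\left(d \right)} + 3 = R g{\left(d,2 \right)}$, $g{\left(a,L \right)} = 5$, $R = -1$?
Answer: $- \frac{8}{5} \approx -1.6$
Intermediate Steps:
$S{\left(d \right)} = -8$ ($S{\left(d \right)} = -3 - 5 = -8$)
$\frac{S{\left(10 \right)}}{5} = - \frac{8}{5}$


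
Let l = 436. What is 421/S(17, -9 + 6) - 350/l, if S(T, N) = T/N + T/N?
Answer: -70321/1853 ≈ -37.950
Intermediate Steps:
S(T, N) = 2*T/N
421/S(17, -9 + 6) - 350/l = 421/((2*17/(-9 + 6))) - 350/436 = 421/((2*17/(-3))) - 350*1/436 = 421/((2*17*(-⅓))) - 175/218 = 421/(-34/3) - 175/218 = 421*(-3/34) - 175/218 = -1263/34 - 175/218 = -70321/1853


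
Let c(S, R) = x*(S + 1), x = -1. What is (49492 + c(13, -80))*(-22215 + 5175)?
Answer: -843105120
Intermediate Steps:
c(S, R) = -1 - S (c(S, R) = -(S + 1) = -(1 + S) = -1 - S)
(49492 + c(13, -80))*(-22215 + 5175) = (49492 + (-1 - 1*13))*(-22215 + 5175) = (49492 + (-1 - 13))*(-17040) = (49492 - 14)*(-17040) = 49478*(-17040) = -843105120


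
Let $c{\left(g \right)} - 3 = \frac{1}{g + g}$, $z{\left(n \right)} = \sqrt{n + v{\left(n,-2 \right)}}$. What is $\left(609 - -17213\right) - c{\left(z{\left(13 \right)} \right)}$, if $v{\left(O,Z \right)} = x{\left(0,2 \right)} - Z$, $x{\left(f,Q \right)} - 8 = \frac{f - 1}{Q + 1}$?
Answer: $17819 - \frac{\sqrt{51}}{68} \approx 17819.0$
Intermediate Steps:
$x{\left(f,Q \right)} = 8 + \frac{-1 + f}{1 + Q}$ ($x{\left(f,Q \right)} = 8 + \frac{f - 1}{Q + 1} = 8 + \frac{-1 + f}{1 + Q}$)
$v{\left(O,Z \right)} = \frac{23}{3} - Z$ ($v{\left(O,Z \right)} = \frac{7 + 0 + 8 \cdot 2}{1 + 2} - Z = \frac{7 + 0 + 16}{3} - Z = \frac{1}{3} \cdot 23 - Z = \frac{23}{3} - Z$)
$z{\left(n \right)} = \sqrt{\frac{29}{3} + n}$ ($z{\left(n \right)} = \sqrt{n + \left(\frac{23}{3} - -2\right)} = \sqrt{n + \left(\frac{23}{3} + 2\right)} = \sqrt{n + \frac{29}{3}} = \sqrt{\frac{29}{3} + n}$)
$c{\left(g \right)} = 3 + \frac{1}{2 g}$ ($c{\left(g \right)} = 3 + \frac{1}{g + g} = 3 + \frac{1}{2 g}$)
$\left(609 - -17213\right) - c{\left(z{\left(13 \right)} \right)} = \left(609 - -17213\right) - \left(3 + \frac{1}{2 \frac{\sqrt{87 + 9 \cdot 13}}{3}}\right) = \left(609 + 17213\right) - \left(3 + \frac{1}{2 \frac{\sqrt{87 + 117}}{3}}\right) = 17822 - \left(3 + \frac{1}{2 \frac{\sqrt{204}}{3}}\right) = 17822 - \left(3 + \frac{1}{2 \frac{2 \sqrt{51}}{3}}\right) = 17822 - \left(3 + \frac{\frac{1}{34} \sqrt{51}}{2}\right) = 17822 - \left(3 + \frac{\sqrt{51}}{68}\right) = 17819 - \frac{\sqrt{51}}{68}$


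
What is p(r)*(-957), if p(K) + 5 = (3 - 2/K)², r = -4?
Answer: -27753/4 ≈ -6938.3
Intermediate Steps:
p(K) = -5 + (3 - 2/K)²
p(r)*(-957) = (4 - 12/(-4) + 4/(-4)²)*(-957) = (4 - 12*(-¼) + 4*(1/16))*(-957) = (4 + 3 + ¼)*(-957) = (29/4)*(-957) = -27753/4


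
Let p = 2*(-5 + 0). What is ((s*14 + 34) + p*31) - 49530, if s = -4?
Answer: -49862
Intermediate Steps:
p = -10 (p = 2*(-5) = -10)
((s*14 + 34) + p*31) - 49530 = ((-4*14 + 34) - 10*31) - 49530 = ((-56 + 34) - 310) - 49530 = (-22 - 310) - 49530 = -332 - 49530 = -49862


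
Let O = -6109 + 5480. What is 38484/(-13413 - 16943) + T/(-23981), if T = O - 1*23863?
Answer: -44851413/181991809 ≈ -0.24645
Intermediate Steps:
O = -629
T = -24492 (T = -629 - 1*23863 = -629 - 23863 = -24492)
38484/(-13413 - 16943) + T/(-23981) = 38484/(-13413 - 16943) - 24492/(-23981) = 38484/(-30356) - 24492*(-1/23981) = 38484*(-1/30356) + 24492/23981 = -9621/7589 + 24492/23981 = -44851413/181991809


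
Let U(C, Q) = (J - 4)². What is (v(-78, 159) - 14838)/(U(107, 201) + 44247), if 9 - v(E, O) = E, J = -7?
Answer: -14751/44368 ≈ -0.33247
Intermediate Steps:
U(C, Q) = 121 (U(C, Q) = (-7 - 4)² = (-11)² = 121)
v(E, O) = 9 - E
(v(-78, 159) - 14838)/(U(107, 201) + 44247) = ((9 - 1*(-78)) - 14838)/(121 + 44247) = ((9 + 78) - 14838)/44368 = (87 - 14838)*(1/44368) = -14751*1/44368 = -14751/44368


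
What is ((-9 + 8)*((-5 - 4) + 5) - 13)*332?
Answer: -2988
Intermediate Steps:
((-9 + 8)*((-5 - 4) + 5) - 13)*332 = (-(-9 + 5) - 13)*332 = (-1*(-4) - 13)*332 = (4 - 13)*332 = -9*332 = -2988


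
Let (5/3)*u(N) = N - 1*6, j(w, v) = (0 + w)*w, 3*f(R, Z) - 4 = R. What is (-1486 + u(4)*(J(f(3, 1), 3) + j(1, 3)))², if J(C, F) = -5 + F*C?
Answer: 55472704/25 ≈ 2.2189e+6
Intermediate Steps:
f(R, Z) = 4/3 + R/3
j(w, v) = w² (j(w, v) = w*w = w²)
J(C, F) = -5 + C*F
u(N) = -18/5 + 3*N/5 (u(N) = 3*(N - 1*6)/5 = 3*(N - 6)/5 = 3*(-6 + N)/5 = -18/5 + 3*N/5)
(-1486 + u(4)*(J(f(3, 1), 3) + j(1, 3)))² = (-1486 + (-18/5 + (⅗)*4)*((-5 + (4/3 + (⅓)*3)*3) + 1²))² = (-1486 + (-18/5 + 12/5)*((-5 + (4/3 + 1)*3) + 1))² = (-1486 - 6*((-5 + (7/3)*3) + 1)/5)² = (-1486 - 6*((-5 + 7) + 1)/5)² = (-1486 - 6*(2 + 1)/5)² = (-1486 - 6/5*3)² = (-1486 - 18/5)² = (-7448/5)² = 55472704/25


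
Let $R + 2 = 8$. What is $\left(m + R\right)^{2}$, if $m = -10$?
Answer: $16$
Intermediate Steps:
$R = 6$ ($R = -2 + 8 = 6$)
$\left(m + R\right)^{2} = \left(-10 + 6\right)^{2} = \left(-4\right)^{2} = 16$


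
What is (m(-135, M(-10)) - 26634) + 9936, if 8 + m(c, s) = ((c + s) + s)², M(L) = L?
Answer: 7319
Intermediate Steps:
m(c, s) = -8 + (c + 2*s)² (m(c, s) = -8 + ((c + s) + s)² = -8 + (c + 2*s)²)
(m(-135, M(-10)) - 26634) + 9936 = ((-8 + (-135 + 2*(-10))²) - 26634) + 9936 = ((-8 + (-135 - 20)²) - 26634) + 9936 = ((-8 + (-155)²) - 26634) + 9936 = ((-8 + 24025) - 26634) + 9936 = (24017 - 26634) + 9936 = -2617 + 9936 = 7319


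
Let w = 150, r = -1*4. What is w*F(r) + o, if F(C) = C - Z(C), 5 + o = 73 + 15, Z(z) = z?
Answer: 83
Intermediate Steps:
r = -4
o = 83 (o = -5 + (73 + 15) = -5 + 88 = 83)
F(C) = 0 (F(C) = C - C = 0)
w*F(r) + o = 150*0 + 83 = 0 + 83 = 83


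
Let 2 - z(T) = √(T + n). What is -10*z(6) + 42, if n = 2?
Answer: 22 + 20*√2 ≈ 50.284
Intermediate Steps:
z(T) = 2 - √(2 + T) (z(T) = 2 - √(T + 2) = 2 - √(2 + T))
-10*z(6) + 42 = -10*(2 - √(2 + 6)) + 42 = -10*(2 - √8) + 42 = -10*(2 - 2*√2) + 42 = (-20 + 20*√2) + 42 = 22 + 20*√2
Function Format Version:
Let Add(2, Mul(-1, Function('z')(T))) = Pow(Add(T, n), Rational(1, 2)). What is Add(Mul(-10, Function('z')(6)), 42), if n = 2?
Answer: Add(22, Mul(20, Pow(2, Rational(1, 2)))) ≈ 50.284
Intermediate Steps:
Function('z')(T) = Add(2, Mul(-1, Pow(Add(2, T), Rational(1, 2)))) (Function('z')(T) = Add(2, Mul(-1, Pow(Add(T, 2), Rational(1, 2)))) = Add(2, Mul(-1, Pow(Add(2, T), Rational(1, 2)))))
Add(Mul(-10, Function('z')(6)), 42) = Add(Mul(-10, Add(2, Mul(-1, Pow(Add(2, 6), Rational(1, 2))))), 42) = Add(Mul(-10, Add(2, Mul(-1, Pow(8, Rational(1, 2))))), 42) = Add(Mul(-10, Add(2, Mul(-1, Mul(2, Pow(2, Rational(1, 2)))))), 42) = Add(Mul(-10, Add(2, Mul(-2, Pow(2, Rational(1, 2))))), 42) = Add(Add(-20, Mul(20, Pow(2, Rational(1, 2)))), 42) = Add(22, Mul(20, Pow(2, Rational(1, 2))))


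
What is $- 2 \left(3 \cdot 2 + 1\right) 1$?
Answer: $-14$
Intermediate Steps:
$- 2 \left(3 \cdot 2 + 1\right) 1 = - 2 \left(6 + 1\right) 1 = \left(-2\right) 7 \cdot 1 = \left(-14\right) 1 = -14$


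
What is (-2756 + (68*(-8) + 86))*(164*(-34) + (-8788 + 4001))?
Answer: 33306682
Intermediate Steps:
(-2756 + (68*(-8) + 86))*(164*(-34) + (-8788 + 4001)) = (-2756 + (-544 + 86))*(-5576 - 4787) = (-2756 - 458)*(-10363) = -3214*(-10363) = 33306682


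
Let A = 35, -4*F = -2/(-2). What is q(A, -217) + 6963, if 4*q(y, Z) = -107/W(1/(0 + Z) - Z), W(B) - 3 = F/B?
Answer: 3927935541/564839 ≈ 6954.1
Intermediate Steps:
F = -¼ (F = -(-1)/(2*(-2)) = -(-1)*(-1)/(2*2) = -¼*1 = -¼ ≈ -0.25000)
W(B) = 3 - 1/(4*B)
q(y, Z) = -107/(4*(3 - 1/(4*(1/Z - Z)))) (q(y, Z) = (-107/(3 - 1/(4*(1/(0 + Z) - Z))))/4 = (-107/(3 - 1/(4*(1/Z - Z))))/4 = -107/(4*(3 - 1/(4*(1/Z - Z)))))
q(A, -217) + 6963 = 107*(1 - 1*(-217)²)/(-12 - 217 + 12*(-217)²) + 6963 = 107*(1 - 1*47089)/(-12 - 217 + 12*47089) + 6963 = 107*(1 - 47089)/(-12 - 217 + 565068) + 6963 = 107*(-47088)/564839 + 6963 = 107*(1/564839)*(-47088) + 6963 = -5038416/564839 + 6963 = 3927935541/564839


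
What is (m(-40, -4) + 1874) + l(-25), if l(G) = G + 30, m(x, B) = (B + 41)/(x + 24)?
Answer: 30027/16 ≈ 1876.7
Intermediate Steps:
m(x, B) = (41 + B)/(24 + x)
l(G) = 30 + G
(m(-40, -4) + 1874) + l(-25) = ((41 - 4)/(24 - 40) + 1874) + (30 - 25) = (37/(-16) + 1874) + 5 = (-1/16*37 + 1874) + 5 = (-37/16 + 1874) + 5 = 29947/16 + 5 = 30027/16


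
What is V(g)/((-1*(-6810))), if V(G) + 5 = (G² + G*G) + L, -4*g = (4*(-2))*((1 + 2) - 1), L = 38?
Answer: 13/1362 ≈ 0.0095448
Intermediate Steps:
g = 4 (g = -4*(-2)*((1 + 2) - 1)/4 = -(-2)*(3 - 1) = -(-2)*2 = -¼*(-16) = 4)
V(G) = 33 + 2*G² (V(G) = -5 + ((G² + G*G) + 38) = -5 + ((G² + G²) + 38) = -5 + (2*G² + 38) = -5 + (38 + 2*G²) = 33 + 2*G²)
V(g)/((-1*(-6810))) = (33 + 2*4²)/((-1*(-6810))) = (33 + 2*16)/6810 = (33 + 32)*(1/6810) = 65*(1/6810) = 13/1362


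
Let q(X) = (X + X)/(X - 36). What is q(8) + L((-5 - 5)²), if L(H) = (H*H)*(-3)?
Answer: -210004/7 ≈ -30001.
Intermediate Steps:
q(X) = 2*X/(-36 + X) (q(X) = (2*X)/(-36 + X) = 2*X/(-36 + X))
L(H) = -3*H² (L(H) = H²*(-3) = -3*H²)
q(8) + L((-5 - 5)²) = 2*8/(-36 + 8) - 3*(-5 - 5)⁴ = 2*8/(-28) - 3*((-10)²)² = 2*8*(-1/28) - 3*100² = -4/7 - 3*10000 = -4/7 - 30000 = -210004/7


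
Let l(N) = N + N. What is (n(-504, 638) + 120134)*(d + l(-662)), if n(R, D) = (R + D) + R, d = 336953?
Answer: 40196271556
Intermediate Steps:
n(R, D) = D + 2*R (n(R, D) = (D + R) + R = D + 2*R)
l(N) = 2*N
(n(-504, 638) + 120134)*(d + l(-662)) = ((638 + 2*(-504)) + 120134)*(336953 + 2*(-662)) = ((638 - 1008) + 120134)*(336953 - 1324) = (-370 + 120134)*335629 = 119764*335629 = 40196271556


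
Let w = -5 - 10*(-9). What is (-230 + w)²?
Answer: 21025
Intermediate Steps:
w = 85 (w = -5 + 90 = 85)
(-230 + w)² = (-230 + 85)² = (-145)² = 21025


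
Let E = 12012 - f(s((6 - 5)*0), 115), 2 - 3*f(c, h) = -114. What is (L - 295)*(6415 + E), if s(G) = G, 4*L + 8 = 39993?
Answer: 713559275/4 ≈ 1.7839e+8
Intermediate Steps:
L = 39985/4 (L = -2 + (¼)*39993 = -2 + 39993/4 = 39985/4 ≈ 9996.3)
f(c, h) = 116/3 (f(c, h) = ⅔ - ⅓*(-114) = ⅔ + 38 = 116/3)
E = 35920/3 (E = 12012 - 1*116/3 = 12012 - 116/3 = 35920/3 ≈ 11973.)
(L - 295)*(6415 + E) = (39985/4 - 295)*(6415 + 35920/3) = (38805/4)*(55165/3) = 713559275/4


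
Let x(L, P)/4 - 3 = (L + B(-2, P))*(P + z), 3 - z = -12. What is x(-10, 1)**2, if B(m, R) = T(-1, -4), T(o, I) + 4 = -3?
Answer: 1157776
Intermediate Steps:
z = 15 (z = 3 - 1*(-12) = 3 + 12 = 15)
T(o, I) = -7 (T(o, I) = -4 - 3 = -7)
B(m, R) = -7
x(L, P) = 12 + 4*(-7 + L)*(15 + P) (x(L, P) = 12 + 4*((L - 7)*(P + 15)) = 12 + 4*((-7 + L)*(15 + P)) = 12 + 4*(-7 + L)*(15 + P))
x(-10, 1)**2 = (-408 - 28*1 + 60*(-10) + 4*(-10)*1)**2 = (-408 - 28 - 600 - 40)**2 = (-1076)**2 = 1157776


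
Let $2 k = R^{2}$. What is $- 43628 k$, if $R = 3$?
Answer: $-196326$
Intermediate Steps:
$k = \frac{9}{2}$ ($k = \frac{3^{2}}{2} = \frac{1}{2} \cdot 9 = \frac{9}{2} \approx 4.5$)
$- 43628 k = \left(-43628\right) \frac{9}{2} = -196326$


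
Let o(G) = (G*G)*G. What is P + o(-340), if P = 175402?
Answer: -39128598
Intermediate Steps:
o(G) = G³ (o(G) = G²*G = G³)
P + o(-340) = 175402 + (-340)³ = 175402 - 39304000 = -39128598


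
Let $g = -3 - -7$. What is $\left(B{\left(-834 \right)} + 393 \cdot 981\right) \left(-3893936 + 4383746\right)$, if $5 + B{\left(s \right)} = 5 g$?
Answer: $188845265880$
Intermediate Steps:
$g = 4$ ($g = -3 + 7 = 4$)
$B{\left(s \right)} = 15$ ($B{\left(s \right)} = -5 + 5 \cdot 4 = -5 + 20 = 15$)
$\left(B{\left(-834 \right)} + 393 \cdot 981\right) \left(-3893936 + 4383746\right) = \left(15 + 393 \cdot 981\right) \left(-3893936 + 4383746\right) = \left(15 + 385533\right) 489810 = 385548 \cdot 489810 = 188845265880$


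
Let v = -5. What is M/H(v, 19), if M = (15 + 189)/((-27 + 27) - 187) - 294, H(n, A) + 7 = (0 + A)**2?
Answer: -541/649 ≈ -0.83359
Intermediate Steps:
H(n, A) = -7 + A**2 (H(n, A) = -7 + (0 + A)**2 = -7 + A**2)
M = -3246/11 (M = 204/(0 - 187) - 294 = 204/(-187) - 294 = 204*(-1/187) - 294 = -12/11 - 294 = -3246/11 ≈ -295.09)
M/H(v, 19) = -3246/(11*(-7 + 19**2)) = -3246/(11*(-7 + 361)) = -3246/11/354 = -3246/11*1/354 = -541/649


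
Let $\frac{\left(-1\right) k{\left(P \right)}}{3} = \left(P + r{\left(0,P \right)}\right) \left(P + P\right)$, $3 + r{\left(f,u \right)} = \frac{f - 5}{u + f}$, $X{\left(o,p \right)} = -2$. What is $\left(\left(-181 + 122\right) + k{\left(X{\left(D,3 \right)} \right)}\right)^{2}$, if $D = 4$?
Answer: $7921$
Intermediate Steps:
$r{\left(f,u \right)} = -3 + \frac{-5 + f}{f + u}$ ($r{\left(f,u \right)} = -3 + \frac{f - 5}{u + f} = -3 + \frac{-5 + f}{f + u}$)
$k{\left(P \right)} = - 6 P \left(P + \frac{-5 - 3 P}{P}\right)$ ($k{\left(P \right)} = - 3 \left(P + \frac{-5 - 3 P - 0}{0 + P}\right) \left(P + P\right) = - 3 \left(P + \frac{-5 - 3 P + 0}{P}\right) 2 P = - 3 \left(P + \frac{-5 - 3 P}{P}\right) 2 P = - 3 \cdot 2 P \left(P + \frac{-5 - 3 P}{P}\right) = - 6 P \left(P + \frac{-5 - 3 P}{P}\right)$)
$\left(\left(-181 + 122\right) + k{\left(X{\left(D,3 \right)} \right)}\right)^{2} = \left(\left(-181 + 122\right) + \left(30 - 6 \left(-2\right)^{2} + 18 \left(-2\right)\right)\right)^{2} = \left(-59 - 30\right)^{2} = \left(-89\right)^{2} = 7921$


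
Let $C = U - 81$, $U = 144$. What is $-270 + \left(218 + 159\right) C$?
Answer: $23481$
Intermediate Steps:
$C = 63$ ($C = 144 - 81 = 63$)
$-270 + \left(218 + 159\right) C = -270 + \left(218 + 159\right) 63 = -270 + 377 \cdot 63 = -270 + 23751 = 23481$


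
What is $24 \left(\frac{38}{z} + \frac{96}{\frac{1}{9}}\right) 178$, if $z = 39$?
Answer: $\frac{48037216}{13} \approx 3.6952 \cdot 10^{6}$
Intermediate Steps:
$24 \left(\frac{38}{z} + \frac{96}{\frac{1}{9}}\right) 178 = 24 \left(\frac{38}{39} + \frac{96}{\frac{1}{9}}\right) 178 = 24 \left(38 \cdot \frac{1}{39} + 96 \frac{1}{\frac{1}{9}}\right) 178 = 24 \left(\frac{38}{39} + 96 \cdot 9\right) 178 = 24 \left(\frac{38}{39} + 864\right) 178 = 24 \cdot \frac{33734}{39} \cdot 178 = \frac{269872}{13} \cdot 178 = \frac{48037216}{13}$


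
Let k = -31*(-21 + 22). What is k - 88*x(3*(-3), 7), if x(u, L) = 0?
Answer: -31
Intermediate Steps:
k = -31 (k = -31*1 = -31)
k - 88*x(3*(-3), 7) = -31 - 88*0 = -31 - 1*0 = -31 + 0 = -31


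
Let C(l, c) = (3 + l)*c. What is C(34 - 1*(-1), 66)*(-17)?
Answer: -42636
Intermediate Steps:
C(l, c) = c*(3 + l)
C(34 - 1*(-1), 66)*(-17) = (66*(3 + (34 - 1*(-1))))*(-17) = (66*(3 + (34 + 1)))*(-17) = (66*(3 + 35))*(-17) = (66*38)*(-17) = 2508*(-17) = -42636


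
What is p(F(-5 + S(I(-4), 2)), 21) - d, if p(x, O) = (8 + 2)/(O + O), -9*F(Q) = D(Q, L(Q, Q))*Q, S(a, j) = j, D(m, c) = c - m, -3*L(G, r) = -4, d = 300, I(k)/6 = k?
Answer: -6295/21 ≈ -299.76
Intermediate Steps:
I(k) = 6*k
L(G, r) = 4/3 (L(G, r) = -⅓*(-4) = 4/3)
F(Q) = -Q*(4/3 - Q)/9 (F(Q) = -(4/3 - Q)*Q/9 = -Q*(4/3 - Q)/9)
p(x, O) = 5/O (p(x, O) = 10/((2*O)) = 10*(1/(2*O)) = 5/O)
p(F(-5 + S(I(-4), 2)), 21) - d = 5/21 - 1*300 = 5*(1/21) - 300 = 5/21 - 300 = -6295/21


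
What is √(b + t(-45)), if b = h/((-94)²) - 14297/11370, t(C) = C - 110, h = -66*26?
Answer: I*√44678312135610/534390 ≈ 12.508*I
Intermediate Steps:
h = -1716
t(C) = -110 + C
b = -36459803/25116330 (b = -1716/((-94)²) - 14297/11370 = -1716/8836 - 14297*1/11370 = -1716*1/8836 - 14297/11370 = -429/2209 - 14297/11370 = -36459803/25116330 ≈ -1.4516)
√(b + t(-45)) = √(-36459803/25116330 + (-110 - 45)) = √(-36459803/25116330 - 155) = √(-3929490953/25116330) = I*√44678312135610/534390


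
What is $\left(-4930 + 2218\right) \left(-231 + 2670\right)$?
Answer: $-6614568$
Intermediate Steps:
$\left(-4930 + 2218\right) \left(-231 + 2670\right) = \left(-2712\right) 2439 = -6614568$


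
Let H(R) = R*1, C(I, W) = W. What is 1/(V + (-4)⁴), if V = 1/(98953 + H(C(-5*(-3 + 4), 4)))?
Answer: 98957/25332993 ≈ 0.0039063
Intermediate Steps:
H(R) = R
V = 1/98957 (V = 1/(98953 + 4) = 1/98957 ≈ 1.0105e-5)
1/(V + (-4)⁴) = 1/(1/98957 + (-4)⁴) = 1/(1/98957 + 256) = 1/(25332993/98957) = 98957/25332993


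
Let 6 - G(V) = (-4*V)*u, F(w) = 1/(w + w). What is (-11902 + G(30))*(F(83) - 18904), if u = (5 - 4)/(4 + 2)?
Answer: 18633818094/83 ≈ 2.2450e+8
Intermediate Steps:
u = ⅙ (u = 1/6 = 1*(⅙) = ⅙ ≈ 0.16667)
F(w) = 1/(2*w)
G(V) = 6 + 2*V/3 (G(V) = 6 - (-4*V)/6 = 6 - (-2)*V/3 = 6 + 2*V/3)
(-11902 + G(30))*(F(83) - 18904) = (-11902 + (6 + (⅔)*30))*((½)/83 - 18904) = (-11902 + (6 + 20))*((½)*(1/83) - 18904) = (-11902 + 26)*(1/166 - 18904) = -11876*(-3138063/166) = 18633818094/83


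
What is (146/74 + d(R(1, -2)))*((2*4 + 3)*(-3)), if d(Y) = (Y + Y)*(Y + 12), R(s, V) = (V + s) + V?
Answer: 63525/37 ≈ 1716.9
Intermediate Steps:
R(s, V) = s + 2*V
d(Y) = 2*Y*(12 + Y) (d(Y) = (2*Y)*(12 + Y) = 2*Y*(12 + Y))
(146/74 + d(R(1, -2)))*((2*4 + 3)*(-3)) = (146/74 + 2*(1 + 2*(-2))*(12 + (1 + 2*(-2))))*((2*4 + 3)*(-3)) = (146*(1/74) + 2*(1 - 4)*(12 + (1 - 4)))*((8 + 3)*(-3)) = (73/37 + 2*(-3)*(12 - 3))*(11*(-3)) = (73/37 + 2*(-3)*9)*(-33) = (73/37 - 54)*(-33) = -1925/37*(-33) = 63525/37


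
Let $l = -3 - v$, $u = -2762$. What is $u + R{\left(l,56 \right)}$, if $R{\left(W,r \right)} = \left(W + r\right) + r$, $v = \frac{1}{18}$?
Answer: $- \frac{47755}{18} \approx -2653.1$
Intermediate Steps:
$v = \frac{1}{18} \approx 0.055556$
$l = - \frac{55}{18}$ ($l = -3 - \frac{1}{18} = - \frac{55}{18} \approx -3.0556$)
$R{\left(W,r \right)} = W + 2 r$
$u + R{\left(l,56 \right)} = -2762 + \left(- \frac{55}{18} + 2 \cdot 56\right) = -2762 + \left(- \frac{55}{18} + 112\right) = -2762 + \frac{1961}{18} = - \frac{47755}{18}$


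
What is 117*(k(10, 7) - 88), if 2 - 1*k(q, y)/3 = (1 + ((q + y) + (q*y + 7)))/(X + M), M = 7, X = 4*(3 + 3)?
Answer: -330759/31 ≈ -10670.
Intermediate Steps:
X = 24 (X = 4*6 = 24)
k(q, y) = 162/31 - 3*q/31 - 3*y/31 - 3*q*y/31 (k(q, y) = 6 - 3*(1 + ((q + y) + (q*y + 7)))/(24 + 7) = 6 - 3*(1 + ((q + y) + (7 + q*y)))/31 = 6 - 3*(1 + (7 + q + y + q*y))/31 = 6 - 3*(8 + q + y + q*y)/31 = 6 - 3*(8/31 + q/31 + y/31 + q*y/31) = 6 + (-24/31 - 3*q/31 - 3*y/31 - 3*q*y/31) = 162/31 - 3*q/31 - 3*y/31 - 3*q*y/31)
117*(k(10, 7) - 88) = 117*((162/31 - 3/31*10 - 3/31*7 - 3/31*10*7) - 88) = 117*((162/31 - 30/31 - 21/31 - 210/31) - 88) = 117*(-99/31 - 88) = 117*(-2827/31) = -330759/31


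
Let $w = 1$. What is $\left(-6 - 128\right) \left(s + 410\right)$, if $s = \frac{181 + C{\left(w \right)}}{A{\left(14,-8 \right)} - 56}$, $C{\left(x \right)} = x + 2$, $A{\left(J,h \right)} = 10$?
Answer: $-54404$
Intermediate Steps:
$C{\left(x \right)} = 2 + x$
$s = -4$ ($s = \frac{181 + \left(2 + 1\right)}{10 - 56} = \frac{181 + 3}{-46} = 184 \left(- \frac{1}{46}\right) = -4$)
$\left(-6 - 128\right) \left(s + 410\right) = \left(-6 - 128\right) \left(-4 + 410\right) = \left(-6 - 128\right) 406 = \left(-134\right) 406 = -54404$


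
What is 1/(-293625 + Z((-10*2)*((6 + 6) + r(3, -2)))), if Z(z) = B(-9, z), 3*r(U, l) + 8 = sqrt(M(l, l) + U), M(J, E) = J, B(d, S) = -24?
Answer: -1/293649 ≈ -3.4054e-6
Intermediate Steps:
r(U, l) = -8/3 + sqrt(U + l)/3 (r(U, l) = -8/3 + sqrt(l + U)/3 = -8/3 + sqrt(U + l)/3)
Z(z) = -24
1/(-293625 + Z((-10*2)*((6 + 6) + r(3, -2)))) = 1/(-293625 - 24) = 1/(-293649) = -1/293649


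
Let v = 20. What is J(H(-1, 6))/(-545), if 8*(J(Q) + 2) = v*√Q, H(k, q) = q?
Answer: 2/545 - √6/218 ≈ -0.0075665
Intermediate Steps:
J(Q) = -2 + 5*√Q/2 (J(Q) = -2 + (20*√Q)/8 = -2 + 5*√Q/2)
J(H(-1, 6))/(-545) = (-2 + 5*√6/2)/(-545) = -(-2 + 5*√6/2)/545 = 2/545 - √6/218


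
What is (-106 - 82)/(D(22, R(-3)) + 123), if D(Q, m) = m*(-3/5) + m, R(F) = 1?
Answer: -940/617 ≈ -1.5235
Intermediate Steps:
D(Q, m) = 2*m/5 (D(Q, m) = m*(-3*⅕) + m = m*(-⅗) + m = -3*m/5 + m = 2*m/5)
(-106 - 82)/(D(22, R(-3)) + 123) = (-106 - 82)/((⅖)*1 + 123) = -188/(⅖ + 123) = -188/617/5 = -188*5/617 = -940/617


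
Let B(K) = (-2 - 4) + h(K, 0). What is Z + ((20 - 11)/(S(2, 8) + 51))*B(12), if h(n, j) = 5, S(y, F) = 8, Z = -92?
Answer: -5437/59 ≈ -92.153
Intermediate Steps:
B(K) = -1 (B(K) = (-2 - 4) + 5 = -6 + 5 = -1)
Z + ((20 - 11)/(S(2, 8) + 51))*B(12) = -92 + ((20 - 11)/(8 + 51))*(-1) = -92 + (9/59)*(-1) = -92 - 9/59 = -5437/59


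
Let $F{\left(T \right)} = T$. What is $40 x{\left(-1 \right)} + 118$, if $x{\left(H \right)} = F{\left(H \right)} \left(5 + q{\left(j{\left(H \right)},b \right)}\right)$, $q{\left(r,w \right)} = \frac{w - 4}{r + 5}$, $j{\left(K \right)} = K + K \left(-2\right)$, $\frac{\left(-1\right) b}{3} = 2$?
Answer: $- \frac{46}{3} \approx -15.333$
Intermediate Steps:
$b = -6$ ($b = \left(-3\right) 2 = -6$)
$j{\left(K \right)} = - K$ ($j{\left(K \right)} = K - 2 K = - K$)
$q{\left(r,w \right)} = \frac{-4 + w}{5 + r}$
$x{\left(H \right)} = H \left(5 - \frac{10}{5 - H}\right)$ ($x{\left(H \right)} = H \left(5 + \frac{-4 - 6}{5 - H}\right) = H \left(5 + \frac{1}{5 - H} \left(-10\right)\right) = H \left(5 - \frac{10}{5 - H}\right)$)
$40 x{\left(-1 \right)} + 118 = 40 \cdot 5 \left(-1\right) \frac{1}{-5 - 1} \left(-3 - 1\right) + 118 = 40 \cdot 5 \left(-1\right) \frac{1}{-6} \left(-4\right) + 118 = 40 \cdot 5 \left(-1\right) \left(- \frac{1}{6}\right) \left(-4\right) + 118 = 40 \left(- \frac{10}{3}\right) + 118 = - \frac{400}{3} + 118 = - \frac{46}{3}$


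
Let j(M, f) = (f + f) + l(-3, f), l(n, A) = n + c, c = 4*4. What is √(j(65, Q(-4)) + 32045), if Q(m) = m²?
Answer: √32090 ≈ 179.14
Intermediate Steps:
c = 16
l(n, A) = 16 + n (l(n, A) = n + 16 = 16 + n)
j(M, f) = 13 + 2*f (j(M, f) = (f + f) + (16 - 3) = 2*f + 13 = 13 + 2*f)
√(j(65, Q(-4)) + 32045) = √((13 + 2*(-4)²) + 32045) = √((13 + 2*16) + 32045) = √((13 + 32) + 32045) = √(45 + 32045) = √32090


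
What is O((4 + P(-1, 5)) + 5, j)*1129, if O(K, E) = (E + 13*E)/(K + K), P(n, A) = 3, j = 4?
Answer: 7903/3 ≈ 2634.3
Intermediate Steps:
O(K, E) = 7*E/K (O(K, E) = (14*E)/((2*K)) = (14*E)*(1/(2*K)) = 7*E/K)
O((4 + P(-1, 5)) + 5, j)*1129 = (7*4/((4 + 3) + 5))*1129 = (7*4/(7 + 5))*1129 = (7*4/12)*1129 = (7*4*(1/12))*1129 = (7/3)*1129 = 7903/3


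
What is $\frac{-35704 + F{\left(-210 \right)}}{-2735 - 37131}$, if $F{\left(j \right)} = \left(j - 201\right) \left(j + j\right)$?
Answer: $- \frac{68458}{19933} \approx -3.4344$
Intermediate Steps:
$F{\left(j \right)} = 2 j \left(-201 + j\right)$ ($F{\left(j \right)} = \left(-201 + j\right) 2 j = 2 j \left(-201 + j\right)$)
$\frac{-35704 + F{\left(-210 \right)}}{-2735 - 37131} = \frac{-35704 + 2 \left(-210\right) \left(-201 - 210\right)}{-2735 - 37131} = \frac{-35704 + 2 \left(-210\right) \left(-411\right)}{-39866} = \left(-35704 + 172620\right) \left(- \frac{1}{39866}\right) = 136916 \left(- \frac{1}{39866}\right) = - \frac{68458}{19933}$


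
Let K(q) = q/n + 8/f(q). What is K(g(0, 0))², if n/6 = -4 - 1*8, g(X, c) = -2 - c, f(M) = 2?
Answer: 21025/1296 ≈ 16.223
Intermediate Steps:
n = -72 (n = 6*(-4 - 1*8) = 6*(-4 - 8) = 6*(-12) = -72)
K(q) = 4 - q/72 (K(q) = q/(-72) + 8/2 = q*(-1/72) + 8*(½) = -q/72 + 4 = 4 - q/72)
K(g(0, 0))² = (4 - (-2 - 1*0)/72)² = (4 - (-2 + 0)/72)² = (4 - 1/72*(-2))² = (4 + 1/36)² = (145/36)² = 21025/1296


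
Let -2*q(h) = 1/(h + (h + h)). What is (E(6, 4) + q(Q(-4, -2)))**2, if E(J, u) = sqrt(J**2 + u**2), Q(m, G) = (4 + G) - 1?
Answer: 1873/36 - 2*sqrt(13)/3 ≈ 49.624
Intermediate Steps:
Q(m, G) = 3 + G
q(h) = -1/(6*h) (q(h) = -1/(2*(h + (h + h))) = -1/(2*(h + 2*h)) = -1/(3*h)/2 = -1/(6*h))
(E(6, 4) + q(Q(-4, -2)))**2 = (sqrt(6**2 + 4**2) - 1/(6*(3 - 2)))**2 = (sqrt(36 + 16) - 1/6/1)**2 = (sqrt(52) - 1/6*1)**2 = (2*sqrt(13) - 1/6)**2 = (-1/6 + 2*sqrt(13))**2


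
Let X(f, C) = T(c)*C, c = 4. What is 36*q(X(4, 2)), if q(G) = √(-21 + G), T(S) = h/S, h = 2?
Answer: 72*I*√5 ≈ 161.0*I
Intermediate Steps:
T(S) = 2/S
X(f, C) = C/2 (X(f, C) = (2/4)*C = (2*(¼))*C = C/2)
36*q(X(4, 2)) = 36*√(-21 + (½)*2) = 36*√(-21 + 1) = 36*√(-20) = 36*(2*I*√5) = 72*I*√5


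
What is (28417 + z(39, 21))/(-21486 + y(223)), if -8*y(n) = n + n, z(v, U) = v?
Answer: -113824/86167 ≈ -1.3210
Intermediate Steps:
y(n) = -n/4 (y(n) = -(n + n)/8 = -n/4)
(28417 + z(39, 21))/(-21486 + y(223)) = (28417 + 39)/(-21486 - 1/4*223) = 28456/(-21486 - 223/4) = 28456/(-86167/4) = 28456*(-4/86167) = -113824/86167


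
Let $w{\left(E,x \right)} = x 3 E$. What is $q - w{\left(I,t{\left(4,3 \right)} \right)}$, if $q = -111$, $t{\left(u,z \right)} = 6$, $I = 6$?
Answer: $-219$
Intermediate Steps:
$w{\left(E,x \right)} = 3 E x$ ($w{\left(E,x \right)} = 3 x E = 3 E x$)
$q - w{\left(I,t{\left(4,3 \right)} \right)} = -111 - 3 \cdot 6 \cdot 6 = -111 - 108 = -219$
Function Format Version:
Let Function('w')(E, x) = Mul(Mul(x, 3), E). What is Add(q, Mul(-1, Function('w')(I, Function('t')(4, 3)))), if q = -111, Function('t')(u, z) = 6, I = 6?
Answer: -219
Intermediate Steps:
Function('w')(E, x) = Mul(3, E, x) (Function('w')(E, x) = Mul(Mul(3, x), E) = Mul(3, E, x))
Add(q, Mul(-1, Function('w')(I, Function('t')(4, 3)))) = Add(-111, Mul(-1, Mul(3, 6, 6))) = Add(-111, Mul(-1, 108)) = Add(-111, -108) = -219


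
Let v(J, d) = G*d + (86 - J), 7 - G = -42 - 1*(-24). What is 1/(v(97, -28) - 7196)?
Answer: -1/7907 ≈ -0.00012647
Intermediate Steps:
G = 25 (G = 7 - (-42 - 1*(-24)) = 7 - (-42 + 24) = 7 - 1*(-18) = 7 + 18 = 25)
v(J, d) = 86 - J + 25*d (v(J, d) = 25*d + (86 - J) = 86 - J + 25*d)
1/(v(97, -28) - 7196) = 1/((86 - 1*97 + 25*(-28)) - 7196) = 1/((86 - 97 - 700) - 7196) = 1/(-711 - 7196) = 1/(-7907) = -1/7907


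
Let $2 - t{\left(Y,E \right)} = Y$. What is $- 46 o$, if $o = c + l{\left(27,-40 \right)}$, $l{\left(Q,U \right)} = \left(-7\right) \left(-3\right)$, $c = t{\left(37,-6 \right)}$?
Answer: $644$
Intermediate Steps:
$t{\left(Y,E \right)} = 2 - Y$
$c = -35$ ($c = 2 - 37 = -35$)
$l{\left(Q,U \right)} = 21$
$o = -14$ ($o = -35 + 21 = -14$)
$- 46 o = \left(-46\right) \left(-14\right) = 644$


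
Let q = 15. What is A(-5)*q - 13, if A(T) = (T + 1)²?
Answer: 227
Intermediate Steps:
A(T) = (1 + T)²
A(-5)*q - 13 = (1 - 5)²*15 - 13 = (-4)²*15 - 13 = 16*15 - 13 = 240 - 13 = 227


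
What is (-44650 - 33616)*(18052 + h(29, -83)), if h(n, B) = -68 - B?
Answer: -1414031822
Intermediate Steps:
(-44650 - 33616)*(18052 + h(29, -83)) = (-44650 - 33616)*(18052 + (-68 - 1*(-83))) = -78266*(18052 + (-68 + 83)) = -78266*(18052 + 15) = -78266*18067 = -1414031822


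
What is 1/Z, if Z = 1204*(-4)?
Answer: -1/4816 ≈ -0.00020764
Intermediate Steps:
Z = -4816
1/Z = 1/(-4816) = -1/4816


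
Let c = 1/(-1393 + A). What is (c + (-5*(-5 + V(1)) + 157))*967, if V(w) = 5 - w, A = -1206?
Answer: 407142779/2599 ≈ 1.5665e+5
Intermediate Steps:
c = -1/2599 (c = 1/(-1393 - 1206) = 1/(-2599) = -1/2599 ≈ -0.00038476)
(c + (-5*(-5 + V(1)) + 157))*967 = (-1/2599 + (-5*(-5 + (5 - 1*1)) + 157))*967 = (-1/2599 + (-5*(-5 + (5 - 1)) + 157))*967 = (-1/2599 + (-5*(-5 + 4) + 157))*967 = (-1/2599 + (-5*(-1) + 157))*967 = (-1/2599 + (5 + 157))*967 = (-1/2599 + 162)*967 = (421037/2599)*967 = 407142779/2599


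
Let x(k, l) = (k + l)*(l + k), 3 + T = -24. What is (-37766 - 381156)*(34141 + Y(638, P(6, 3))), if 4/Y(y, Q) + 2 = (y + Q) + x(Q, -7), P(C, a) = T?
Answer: -25243765919218/1765 ≈ -1.4302e+10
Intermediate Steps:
T = -27 (T = -3 - 24 = -27)
x(k, l) = (k + l)² (x(k, l) = (k + l)*(k + l) = (k + l)²)
P(C, a) = -27
Y(y, Q) = 4/(-2 + Q + y + (-7 + Q)²) (Y(y, Q) = 4/(-2 + ((y + Q) + (Q - 7)²)) = 4/(-2 + ((Q + y) + (-7 + Q)²)) = 4/(-2 + (Q + y + (-7 + Q)²)) = 4/(-2 + Q + y + (-7 + Q)²))
(-37766 - 381156)*(34141 + Y(638, P(6, 3))) = (-37766 - 381156)*(34141 + 4/(-2 - 27 + 638 + (-7 - 27)²)) = -418922*(34141 + 4/(-2 - 27 + 638 + (-34)²)) = -418922*(34141 + 4/(-2 - 27 + 638 + 1156)) = -418922*(34141 + 4/1765) = -418922*60258869/1765 = -25243765919218/1765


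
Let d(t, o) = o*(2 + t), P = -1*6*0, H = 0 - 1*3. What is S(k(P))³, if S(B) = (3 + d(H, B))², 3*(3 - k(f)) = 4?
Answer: 4096/729 ≈ 5.6187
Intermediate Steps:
H = -3 (H = 0 - 3 = -3)
P = 0 (P = -6*0 = 0)
k(f) = 5/3 (k(f) = 3 - ⅓*4 = 3 - 4/3 = 5/3)
S(B) = (3 - B)² (S(B) = (3 + B*(2 - 3))² = (3 + B*(-1))² = (3 - B)²)
S(k(P))³ = ((3 - 1*5/3)²)³ = ((3 - 5/3)²)³ = ((4/3)²)³ = (16/9)³ = 4096/729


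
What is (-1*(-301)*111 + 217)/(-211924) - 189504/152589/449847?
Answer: -64120093850645/404078457047247 ≈ -0.15868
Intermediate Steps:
(-1*(-301)*111 + 217)/(-211924) - 189504/152589/449847 = (301*111 + 217)*(-1/211924) - 189504*1/152589*(1/449847) = (33411 + 217)*(-1/211924) - 63168/50863*1/449847 = 33628*(-1/211924) - 21056/7626855987 = -8407/52981 - 21056/7626855987 = -64120093850645/404078457047247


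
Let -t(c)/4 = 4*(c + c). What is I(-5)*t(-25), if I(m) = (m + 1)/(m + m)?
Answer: 320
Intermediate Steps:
t(c) = -32*c (t(c) = -16*(c + c) = -16*2*c = -32*c)
I(m) = (1 + m)/(2*m) (I(m) = (1 + m)/((2*m)) = (1 + m)*(1/(2*m)) = (1 + m)/(2*m))
I(-5)*t(-25) = ((1/2)*(1 - 5)/(-5))*(-32*(-25)) = ((1/2)*(-1/5)*(-4))*800 = (2/5)*800 = 320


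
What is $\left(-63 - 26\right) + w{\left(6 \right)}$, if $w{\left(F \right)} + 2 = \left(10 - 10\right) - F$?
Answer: $-97$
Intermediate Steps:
$w{\left(F \right)} = -2 - F$ ($w{\left(F \right)} = -2 + \left(\left(10 - 10\right) - F\right) = -2 + \left(0 - F\right) = -2 - F$)
$\left(-63 - 26\right) + w{\left(6 \right)} = \left(-63 - 26\right) - 8 = -89 - 8 = -97$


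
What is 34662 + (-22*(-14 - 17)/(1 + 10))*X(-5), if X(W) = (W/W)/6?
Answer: 104017/3 ≈ 34672.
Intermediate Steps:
X(W) = 1/6 (X(W) = 1*(1/6) = 1/6)
34662 + (-22*(-14 - 17)/(1 + 10))*X(-5) = 34662 - 22*(-14 - 17)/(1 + 10)*(1/6) = 34662 - (-682)/11*(1/6) = 34662 - 22*(-31/11)*(1/6) = 34662 + 62*(1/6) = 34662 + 31/3 = 104017/3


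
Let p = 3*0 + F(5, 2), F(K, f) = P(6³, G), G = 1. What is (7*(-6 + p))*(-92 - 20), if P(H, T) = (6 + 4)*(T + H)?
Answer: -1696576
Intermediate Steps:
P(H, T) = 10*H + 10*T (P(H, T) = 10*(H + T) = 10*H + 10*T)
F(K, f) = 2170 (F(K, f) = 10*6³ + 10*1 = 10*216 + 10 = 2160 + 10 = 2170)
p = 2170 (p = 3*0 + 2170 = 0 + 2170 = 2170)
(7*(-6 + p))*(-92 - 20) = (7*(-6 + 2170))*(-92 - 20) = (7*2164)*(-112) = 15148*(-112) = -1696576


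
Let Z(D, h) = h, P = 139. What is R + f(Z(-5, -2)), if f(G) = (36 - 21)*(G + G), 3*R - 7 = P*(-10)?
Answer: -521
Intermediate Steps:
R = -461 (R = 7/3 + (139*(-10))/3 = 7/3 + (1/3)*(-1390) = 7/3 - 1390/3 = -461)
f(G) = 30*G (f(G) = 15*(2*G) = 30*G)
R + f(Z(-5, -2)) = -461 + 30*(-2) = -461 - 60 = -521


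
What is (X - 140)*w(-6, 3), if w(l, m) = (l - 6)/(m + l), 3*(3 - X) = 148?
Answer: -2236/3 ≈ -745.33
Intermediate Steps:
X = -139/3 (X = 3 - 1/3*148 = 3 - 148/3 = -139/3 ≈ -46.333)
w(l, m) = (-6 + l)/(l + m)
(X - 140)*w(-6, 3) = (-139/3 - 140)*((-6 - 6)/(-6 + 3)) = -559*(-12)/(3*(-3)) = -(-559)*(-12)/9 = -559/3*4 = -2236/3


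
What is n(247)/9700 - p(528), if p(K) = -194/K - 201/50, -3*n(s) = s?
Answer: 186893/42680 ≈ 4.3789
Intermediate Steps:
n(s) = -s/3
p(K) = -201/50 - 194/K (p(K) = -194/K - 201*1/50 = -194/K - 201/50 = -201/50 - 194/K)
n(247)/9700 - p(528) = -⅓*247/9700 - (-201/50 - 194/528) = -247/3*1/9700 - (-201/50 - 194*1/528) = -247/29100 - (-201/50 - 97/264) = -247/29100 - 1*(-28957/6600) = -247/29100 + 28957/6600 = 186893/42680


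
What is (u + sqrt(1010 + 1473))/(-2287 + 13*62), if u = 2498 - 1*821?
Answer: -1677/1481 - sqrt(2483)/1481 ≈ -1.1660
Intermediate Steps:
u = 1677 (u = 2498 - 821 = 1677)
(u + sqrt(1010 + 1473))/(-2287 + 13*62) = (1677 + sqrt(1010 + 1473))/(-2287 + 13*62) = (1677 + sqrt(2483))/(-2287 + 806) = (1677 + sqrt(2483))/(-1481) = (1677 + sqrt(2483))*(-1/1481) = -1677/1481 - sqrt(2483)/1481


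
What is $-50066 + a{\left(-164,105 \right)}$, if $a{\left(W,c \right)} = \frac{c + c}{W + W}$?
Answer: $- \frac{8210929}{164} \approx -50067.0$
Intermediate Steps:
$a{\left(W,c \right)} = \frac{c}{W}$ ($a{\left(W,c \right)} = \frac{2 c}{2 W} = 2 c \frac{1}{2 W} = \frac{c}{W}$)
$-50066 + a{\left(-164,105 \right)} = -50066 + \frac{105}{-164} = -50066 + 105 \left(- \frac{1}{164}\right) = -50066 - \frac{105}{164} = - \frac{8210929}{164}$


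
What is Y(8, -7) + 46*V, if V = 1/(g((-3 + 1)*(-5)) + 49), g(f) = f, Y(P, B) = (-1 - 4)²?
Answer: 1521/59 ≈ 25.780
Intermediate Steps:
Y(P, B) = 25 (Y(P, B) = (-5)² = 25)
V = 1/59 (V = 1/((-3 + 1)*(-5) + 49) = 1/(-2*(-5) + 49) = 1/(10 + 49) = 1/59 ≈ 0.016949)
Y(8, -7) + 46*V = 25 + 46*(1/59) = 25 + 46/59 = 1521/59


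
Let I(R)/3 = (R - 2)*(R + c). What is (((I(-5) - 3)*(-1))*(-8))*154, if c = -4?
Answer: 229152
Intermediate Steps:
I(R) = 3*(-4 + R)*(-2 + R) (I(R) = 3*((R - 2)*(R - 4)) = 3*((-2 + R)*(-4 + R)) = 3*((-4 + R)*(-2 + R)) = 3*(-4 + R)*(-2 + R))
(((I(-5) - 3)*(-1))*(-8))*154 = ((((24 - 18*(-5) + 3*(-5)²) - 3)*(-1))*(-8))*154 = ((((24 + 90 + 3*25) - 3)*(-1))*(-8))*154 = ((((24 + 90 + 75) - 3)*(-1))*(-8))*154 = (((189 - 3)*(-1))*(-8))*154 = ((186*(-1))*(-8))*154 = -186*(-8)*154 = 1488*154 = 229152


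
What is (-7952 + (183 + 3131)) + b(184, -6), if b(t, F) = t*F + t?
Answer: -5558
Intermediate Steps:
b(t, F) = t + F*t (b(t, F) = F*t + t = t + F*t)
(-7952 + (183 + 3131)) + b(184, -6) = (-7952 + (183 + 3131)) + 184*(1 - 6) = (-7952 + 3314) + 184*(-5) = -4638 - 920 = -5558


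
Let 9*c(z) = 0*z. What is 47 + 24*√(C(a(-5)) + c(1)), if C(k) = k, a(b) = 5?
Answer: 47 + 24*√5 ≈ 100.67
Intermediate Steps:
c(z) = 0 (c(z) = (0*z)/9 = (⅑)*0 = 0)
47 + 24*√(C(a(-5)) + c(1)) = 47 + 24*√(5 + 0) = 47 + 24*√5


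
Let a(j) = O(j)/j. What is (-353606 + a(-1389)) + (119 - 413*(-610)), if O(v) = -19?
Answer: -141062654/1389 ≈ -1.0156e+5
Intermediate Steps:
a(j) = -19/j
(-353606 + a(-1389)) + (119 - 413*(-610)) = (-353606 - 19/(-1389)) + (119 - 413*(-610)) = (-353606 - 19*(-1/1389)) + (119 + 251930) = (-353606 + 19/1389) + 252049 = -491158715/1389 + 252049 = -141062654/1389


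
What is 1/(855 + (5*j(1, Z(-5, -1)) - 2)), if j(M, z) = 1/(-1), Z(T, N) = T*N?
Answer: 1/848 ≈ 0.0011792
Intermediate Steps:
Z(T, N) = N*T
j(M, z) = -1
1/(855 + (5*j(1, Z(-5, -1)) - 2)) = 1/(855 + (5*(-1) - 2)) = 1/(855 + (-5 - 2)) = 1/(855 - 7) = 1/848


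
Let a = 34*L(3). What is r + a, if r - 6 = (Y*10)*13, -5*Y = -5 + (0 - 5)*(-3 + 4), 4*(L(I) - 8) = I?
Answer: 1127/2 ≈ 563.50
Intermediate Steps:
L(I) = 8 + I/4
Y = 2 (Y = -(-5 + (0 - 5)*(-3 + 4))/5 = -(-5 - 5*1)/5 = -(-5 - 5)/5 = -⅕*(-10) = 2)
r = 266 (r = 6 + (2*10)*13 = 6 + 20*13 = 6 + 260 = 266)
a = 595/2 (a = 34*(8 + (¼)*3) = 34*(8 + ¾) = 34*(35/4) = 595/2 ≈ 297.50)
r + a = 266 + 595/2 = 1127/2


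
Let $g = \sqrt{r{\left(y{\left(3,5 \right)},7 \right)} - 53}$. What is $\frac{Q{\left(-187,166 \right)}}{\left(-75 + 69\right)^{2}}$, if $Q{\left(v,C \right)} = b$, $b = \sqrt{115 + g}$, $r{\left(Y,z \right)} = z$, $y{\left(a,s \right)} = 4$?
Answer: $\frac{\sqrt{115 + i \sqrt{46}}}{36} \approx 0.29801 + 0.0087803 i$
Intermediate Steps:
$g = i \sqrt{46}$ ($g = \sqrt{7 - 53} = \sqrt{-46} = i \sqrt{46} \approx 6.7823 i$)
$b = \sqrt{115 + i \sqrt{46}} \approx 10.728 + 0.31609 i$
$Q{\left(v,C \right)} = \sqrt{115 + i \sqrt{46}}$
$\frac{Q{\left(-187,166 \right)}}{\left(-75 + 69\right)^{2}} = \frac{\sqrt{115 + i \sqrt{46}}}{\left(-75 + 69\right)^{2}} = \frac{\sqrt{115 + i \sqrt{46}}}{\left(-6\right)^{2}} = \frac{\sqrt{115 + i \sqrt{46}}}{36}$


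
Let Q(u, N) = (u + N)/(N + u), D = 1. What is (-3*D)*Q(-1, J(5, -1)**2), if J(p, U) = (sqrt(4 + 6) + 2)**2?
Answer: -3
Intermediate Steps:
J(p, U) = (2 + sqrt(10))**2 (J(p, U) = (sqrt(10) + 2)**2 = (2 + sqrt(10))**2)
Q(u, N) = 1 (Q(u, N) = (N + u)/(N + u) = 1)
(-3*D)*Q(-1, J(5, -1)**2) = -3*1*1 = -3*1 = -3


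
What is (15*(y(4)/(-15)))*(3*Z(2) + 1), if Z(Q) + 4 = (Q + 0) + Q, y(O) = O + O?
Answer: -8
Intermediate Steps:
y(O) = 2*O
Z(Q) = -4 + 2*Q (Z(Q) = -4 + ((Q + 0) + Q) = -4 + (Q + Q) = -4 + 2*Q)
(15*(y(4)/(-15)))*(3*Z(2) + 1) = (15*((2*4)/(-15)))*(3*(-4 + 2*2) + 1) = (15*(8*(-1/15)))*(3*(-4 + 4) + 1) = (15*(-8/15))*(3*0 + 1) = -8*(0 + 1) = -8*1 = -8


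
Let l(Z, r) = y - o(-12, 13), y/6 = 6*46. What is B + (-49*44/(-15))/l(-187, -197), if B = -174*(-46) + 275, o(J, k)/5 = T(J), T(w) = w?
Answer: 4843264/585 ≈ 8279.1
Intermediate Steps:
o(J, k) = 5*J
y = 1656 (y = 6*(6*46) = 6*276 = 1656)
l(Z, r) = 1716 (l(Z, r) = 1656 - 5*(-12) = 1656 - 1*(-60) = 1656 + 60 = 1716)
B = 8279 (B = 8004 + 275 = 8279)
B + (-49*44/(-15))/l(-187, -197) = 8279 + (-49*44/(-15))/1716 = 8279 - 2156*(-1/15)*(1/1716) = 8279 + (2156/15)*(1/1716) = 8279 + 49/585 = 4843264/585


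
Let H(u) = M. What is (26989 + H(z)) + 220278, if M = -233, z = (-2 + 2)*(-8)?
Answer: 247034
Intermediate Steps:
z = 0 (z = 0*(-8) = 0)
H(u) = -233
(26989 + H(z)) + 220278 = (26989 - 233) + 220278 = 26756 + 220278 = 247034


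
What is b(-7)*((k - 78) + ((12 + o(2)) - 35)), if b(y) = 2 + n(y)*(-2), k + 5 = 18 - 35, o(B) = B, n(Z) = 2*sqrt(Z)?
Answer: -242 + 484*I*sqrt(7) ≈ -242.0 + 1280.5*I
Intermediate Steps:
k = -22 (k = -5 + (18 - 35) = -5 - 17 = -22)
b(y) = 2 - 4*sqrt(y) (b(y) = 2 + (2*sqrt(y))*(-2) = 2 - 4*sqrt(y))
b(-7)*((k - 78) + ((12 + o(2)) - 35)) = (2 - 4*I*sqrt(7))*((-22 - 78) + ((12 + 2) - 35)) = (2 - 4*I*sqrt(7))*(-100 + (14 - 35)) = (2 - 4*I*sqrt(7))*(-100 - 21) = (2 - 4*I*sqrt(7))*(-121) = -242 + 484*I*sqrt(7)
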